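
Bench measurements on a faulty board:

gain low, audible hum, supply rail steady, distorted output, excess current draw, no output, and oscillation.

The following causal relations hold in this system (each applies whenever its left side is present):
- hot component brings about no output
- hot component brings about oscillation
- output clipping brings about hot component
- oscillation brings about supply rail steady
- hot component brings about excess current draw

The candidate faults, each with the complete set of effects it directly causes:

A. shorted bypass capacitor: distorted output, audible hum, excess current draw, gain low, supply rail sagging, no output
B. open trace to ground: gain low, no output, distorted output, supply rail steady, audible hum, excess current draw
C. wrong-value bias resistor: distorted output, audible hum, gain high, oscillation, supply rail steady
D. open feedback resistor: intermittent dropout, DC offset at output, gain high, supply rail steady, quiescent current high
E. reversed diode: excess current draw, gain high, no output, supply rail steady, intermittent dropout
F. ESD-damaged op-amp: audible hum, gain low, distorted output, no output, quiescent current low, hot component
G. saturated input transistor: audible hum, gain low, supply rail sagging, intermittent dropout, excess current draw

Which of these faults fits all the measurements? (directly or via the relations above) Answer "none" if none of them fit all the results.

F

Checking each candidate against the observations:
(A) shorted bypass capacitor — gain low yes; audible hum yes; supply rail steady NO; distorted output yes; excess current draw yes; no output yes; oscillation NO
(B) open trace to ground — gain low yes; audible hum yes; supply rail steady yes; distorted output yes; excess current draw yes; no output yes; oscillation NO
(C) wrong-value bias resistor — gain low NO; audible hum yes; supply rail steady yes; distorted output yes; excess current draw NO; no output NO; oscillation yes
(D) open feedback resistor — fails on gain low, audible hum, distorted output, excess current draw, no output, oscillation (predicts gain high, not gain low)
(E) reversed diode — gain low NO; audible hum NO; supply rail steady yes; distorted output NO; excess current draw yes; no output yes; oscillation NO
(F) ESD-damaged op-amp — accounts for every observation (supply rail steady through hot component → oscillation → supply rail steady)
(G) saturated input transistor — gain low yes; audible hum yes; supply rail steady NO; distorted output NO; excess current draw yes; no output NO; oscillation NO
(F) is the only candidate with no mismatches.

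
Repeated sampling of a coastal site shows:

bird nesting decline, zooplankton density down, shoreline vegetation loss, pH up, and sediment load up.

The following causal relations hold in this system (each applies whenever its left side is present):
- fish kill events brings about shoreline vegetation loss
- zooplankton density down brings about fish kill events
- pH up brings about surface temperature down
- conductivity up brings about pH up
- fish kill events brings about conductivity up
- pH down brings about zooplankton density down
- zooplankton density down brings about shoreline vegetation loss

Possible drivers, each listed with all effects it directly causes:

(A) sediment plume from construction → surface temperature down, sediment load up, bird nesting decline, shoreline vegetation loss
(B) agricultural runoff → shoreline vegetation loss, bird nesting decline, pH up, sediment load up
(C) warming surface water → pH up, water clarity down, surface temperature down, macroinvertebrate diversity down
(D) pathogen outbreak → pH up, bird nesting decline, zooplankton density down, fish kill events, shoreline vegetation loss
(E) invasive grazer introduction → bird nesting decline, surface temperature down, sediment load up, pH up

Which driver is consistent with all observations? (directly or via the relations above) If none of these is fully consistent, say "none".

none

For each candidate, compare predicted effects to what was observed:
(A) sediment plume from construction — bird nesting decline ✓; zooplankton density down ✗; shoreline vegetation loss ✓; pH up ✗; sediment load up ✓
(B) agricultural runoff — bird nesting decline ✓; zooplankton density down ✗; shoreline vegetation loss ✓; pH up ✓; sediment load up ✓
(C) warming surface water — bird nesting decline ✗; zooplankton density down ✗; shoreline vegetation loss ✗; pH up ✓; sediment load up ✗
(D) pathogen outbreak — bird nesting decline ✓; zooplankton density down ✓; shoreline vegetation loss ✓; pH up ✓; sediment load up ✗
(E) invasive grazer introduction — does not account for zooplankton density down, shoreline vegetation loss
No candidate is consistent with all observations.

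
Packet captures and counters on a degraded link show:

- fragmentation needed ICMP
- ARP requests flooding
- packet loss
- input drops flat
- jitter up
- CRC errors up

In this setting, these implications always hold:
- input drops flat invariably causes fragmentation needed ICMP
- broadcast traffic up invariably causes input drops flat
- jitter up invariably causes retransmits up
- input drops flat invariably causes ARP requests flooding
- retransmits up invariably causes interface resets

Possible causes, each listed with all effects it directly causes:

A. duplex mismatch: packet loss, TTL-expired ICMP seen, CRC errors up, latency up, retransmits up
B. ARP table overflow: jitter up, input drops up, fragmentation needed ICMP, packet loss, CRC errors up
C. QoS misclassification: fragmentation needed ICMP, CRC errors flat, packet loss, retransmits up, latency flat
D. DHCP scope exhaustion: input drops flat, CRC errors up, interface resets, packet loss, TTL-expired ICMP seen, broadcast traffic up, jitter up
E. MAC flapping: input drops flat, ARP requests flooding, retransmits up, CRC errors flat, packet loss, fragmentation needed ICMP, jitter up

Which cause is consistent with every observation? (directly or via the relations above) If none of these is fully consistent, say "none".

Per-candidate check:
(A) duplex mismatch — does not account for fragmentation needed ICMP, ARP requests flooding, input drops flat, jitter up
(B) ARP table overflow — fragmentation needed ICMP yes; ARP requests flooding NO; packet loss yes; input drops flat NO; jitter up yes; CRC errors up yes
(C) QoS misclassification — fragmentation needed ICMP yes; ARP requests flooding NO; packet loss yes; input drops flat NO; jitter up NO; CRC errors up NO
(D) DHCP scope exhaustion — fragmentation needed ICMP yes (through input drops flat → fragmentation needed ICMP); ARP requests flooding yes (through input drops flat → ARP requests flooding); packet loss yes; input drops flat yes; jitter up yes; CRC errors up yes
(E) MAC flapping — fails on CRC errors up (predicts CRC errors flat, not CRC errors up)
Only (D) is consistent with every observation.

D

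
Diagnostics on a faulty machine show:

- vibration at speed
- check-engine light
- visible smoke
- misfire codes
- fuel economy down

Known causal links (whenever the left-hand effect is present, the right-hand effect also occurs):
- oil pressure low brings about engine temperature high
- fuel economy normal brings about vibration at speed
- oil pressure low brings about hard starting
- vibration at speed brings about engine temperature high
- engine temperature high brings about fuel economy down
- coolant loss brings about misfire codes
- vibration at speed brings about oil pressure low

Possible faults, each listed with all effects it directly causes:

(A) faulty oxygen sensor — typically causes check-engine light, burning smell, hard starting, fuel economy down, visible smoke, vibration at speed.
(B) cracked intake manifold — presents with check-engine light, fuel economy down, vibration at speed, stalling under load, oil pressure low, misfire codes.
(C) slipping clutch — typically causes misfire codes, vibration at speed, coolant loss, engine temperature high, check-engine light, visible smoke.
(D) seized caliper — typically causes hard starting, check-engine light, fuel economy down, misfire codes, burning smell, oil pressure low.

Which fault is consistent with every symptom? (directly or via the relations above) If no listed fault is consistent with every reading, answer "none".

Per-candidate check:
(A) faulty oxygen sensor — does not account for misfire codes
(B) cracked intake manifold — vibration at speed match; check-engine light match; visible smoke miss; misfire codes match; fuel economy down match
(C) slipping clutch — accounts for every observation (fuel economy down by engine temperature high → fuel economy down)
(D) seized caliper — does not account for vibration at speed, visible smoke
Only (C) is consistent with every observation.

C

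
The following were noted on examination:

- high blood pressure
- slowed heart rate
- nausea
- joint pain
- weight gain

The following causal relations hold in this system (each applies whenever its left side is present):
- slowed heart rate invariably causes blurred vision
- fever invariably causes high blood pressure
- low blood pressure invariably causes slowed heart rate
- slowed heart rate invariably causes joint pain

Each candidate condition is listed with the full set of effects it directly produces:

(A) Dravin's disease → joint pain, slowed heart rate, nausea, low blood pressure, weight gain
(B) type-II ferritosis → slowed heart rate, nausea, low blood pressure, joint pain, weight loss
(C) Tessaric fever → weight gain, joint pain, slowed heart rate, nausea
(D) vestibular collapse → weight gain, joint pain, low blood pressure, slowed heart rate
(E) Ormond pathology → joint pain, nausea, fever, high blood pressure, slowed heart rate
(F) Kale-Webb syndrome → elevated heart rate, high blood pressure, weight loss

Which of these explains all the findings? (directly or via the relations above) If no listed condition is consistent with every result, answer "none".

Testing each hypothesis:
(A) Dravin's disease — fails on high blood pressure (predicts low blood pressure, not high blood pressure)
(B) type-II ferritosis — high blood pressure ✗; slowed heart rate ✓; nausea ✓; joint pain ✓; weight gain ✗
(C) Tessaric fever — high blood pressure ✗; slowed heart rate ✓; nausea ✓; joint pain ✓; weight gain ✓
(D) vestibular collapse — fails on high blood pressure, nausea (predicts low blood pressure, not high blood pressure)
(E) Ormond pathology — high blood pressure ✓; slowed heart rate ✓; nausea ✓; joint pain ✓; weight gain ✗
(F) Kale-Webb syndrome — high blood pressure ✓; slowed heart rate ✗; nausea ✗; joint pain ✗; weight gain ✗
Every candidate fails on at least one observation.

none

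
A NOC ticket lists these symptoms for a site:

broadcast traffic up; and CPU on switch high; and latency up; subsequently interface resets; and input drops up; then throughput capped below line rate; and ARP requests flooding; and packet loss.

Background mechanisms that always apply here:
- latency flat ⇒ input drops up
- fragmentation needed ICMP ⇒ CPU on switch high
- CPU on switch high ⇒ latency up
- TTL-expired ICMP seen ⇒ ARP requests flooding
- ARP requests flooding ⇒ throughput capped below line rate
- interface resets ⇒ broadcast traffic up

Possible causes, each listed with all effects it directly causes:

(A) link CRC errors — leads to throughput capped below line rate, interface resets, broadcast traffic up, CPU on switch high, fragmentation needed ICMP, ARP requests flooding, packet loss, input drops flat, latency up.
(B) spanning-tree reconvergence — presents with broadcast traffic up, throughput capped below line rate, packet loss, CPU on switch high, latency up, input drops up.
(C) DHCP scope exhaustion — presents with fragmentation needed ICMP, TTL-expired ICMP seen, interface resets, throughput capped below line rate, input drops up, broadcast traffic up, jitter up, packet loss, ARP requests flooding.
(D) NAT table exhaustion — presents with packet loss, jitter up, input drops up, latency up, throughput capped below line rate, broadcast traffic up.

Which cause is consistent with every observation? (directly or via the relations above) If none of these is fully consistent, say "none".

Per-candidate check:
(A) link CRC errors — broadcast traffic up +; CPU on switch high +; latency up +; interface resets +; input drops up -; throughput capped below line rate +; ARP requests flooding +; packet loss +
(B) spanning-tree reconvergence — does not account for interface resets, ARP requests flooding
(C) DHCP scope exhaustion — broadcast traffic up +; CPU on switch high + (through fragmentation needed ICMP → CPU on switch high); latency up + (through fragmentation needed ICMP → CPU on switch high → latency up); interface resets +; input drops up +; throughput capped below line rate +; ARP requests flooding +; packet loss +
(D) NAT table exhaustion — broadcast traffic up +; CPU on switch high -; latency up +; interface resets -; input drops up +; throughput capped below line rate +; ARP requests flooding -; packet loss +
(C) is the only candidate with no mismatches.

C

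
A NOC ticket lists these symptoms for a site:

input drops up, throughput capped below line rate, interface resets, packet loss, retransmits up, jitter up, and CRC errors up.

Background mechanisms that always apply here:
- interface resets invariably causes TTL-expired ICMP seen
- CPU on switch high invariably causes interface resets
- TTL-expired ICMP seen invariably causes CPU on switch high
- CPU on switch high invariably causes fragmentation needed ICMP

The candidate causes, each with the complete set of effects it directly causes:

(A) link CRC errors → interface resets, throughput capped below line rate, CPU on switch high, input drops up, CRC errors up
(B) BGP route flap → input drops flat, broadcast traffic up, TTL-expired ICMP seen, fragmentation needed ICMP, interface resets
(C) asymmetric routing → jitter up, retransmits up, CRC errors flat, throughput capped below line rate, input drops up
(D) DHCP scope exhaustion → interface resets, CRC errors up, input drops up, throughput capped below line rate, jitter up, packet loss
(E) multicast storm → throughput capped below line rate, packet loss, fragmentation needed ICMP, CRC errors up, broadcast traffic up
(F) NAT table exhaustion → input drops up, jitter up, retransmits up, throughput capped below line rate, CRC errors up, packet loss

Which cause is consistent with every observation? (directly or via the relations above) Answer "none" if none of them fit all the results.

Checking each candidate against the observations:
(A) link CRC errors — input drops up yes; throughput capped below line rate yes; interface resets yes; packet loss NO; retransmits up NO; jitter up NO; CRC errors up yes
(B) BGP route flap — fails on input drops up, throughput capped below line rate, packet loss, retransmits up, jitter up, CRC errors up (predicts input drops flat, not input drops up)
(C) asymmetric routing — input drops up yes; throughput capped below line rate yes; interface resets NO; packet loss NO; retransmits up yes; jitter up yes; CRC errors up NO
(D) DHCP scope exhaustion — input drops up yes; throughput capped below line rate yes; interface resets yes; packet loss yes; retransmits up NO; jitter up yes; CRC errors up yes
(E) multicast storm — input drops up NO; throughput capped below line rate yes; interface resets NO; packet loss yes; retransmits up NO; jitter up NO; CRC errors up yes
(F) NAT table exhaustion — input drops up yes; throughput capped below line rate yes; interface resets NO; packet loss yes; retransmits up yes; jitter up yes; CRC errors up yes
No candidate is consistent with all observations.

none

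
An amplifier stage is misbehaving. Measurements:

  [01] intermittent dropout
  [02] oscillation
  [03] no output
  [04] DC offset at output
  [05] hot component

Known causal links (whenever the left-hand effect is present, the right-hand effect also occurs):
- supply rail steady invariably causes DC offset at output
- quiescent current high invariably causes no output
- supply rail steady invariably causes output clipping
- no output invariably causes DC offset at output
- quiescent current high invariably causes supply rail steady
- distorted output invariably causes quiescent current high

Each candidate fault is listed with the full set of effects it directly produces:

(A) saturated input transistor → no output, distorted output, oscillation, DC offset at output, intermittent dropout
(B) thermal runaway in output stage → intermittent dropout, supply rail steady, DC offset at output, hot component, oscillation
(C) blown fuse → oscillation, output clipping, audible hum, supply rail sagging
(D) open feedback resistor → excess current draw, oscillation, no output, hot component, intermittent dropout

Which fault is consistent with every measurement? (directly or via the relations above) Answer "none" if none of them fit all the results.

D

Per-candidate check:
(A) saturated input transistor — does not account for hot component
(B) thermal runaway in output stage — does not account for no output
(C) blown fuse — intermittent dropout ✗; oscillation ✓; no output ✗; DC offset at output ✗; hot component ✗
(D) open feedback resistor — intermittent dropout ✓; oscillation ✓; no output ✓; DC offset at output ✓ (through no output → DC offset at output); hot component ✓
(D) is the only candidate with no mismatches.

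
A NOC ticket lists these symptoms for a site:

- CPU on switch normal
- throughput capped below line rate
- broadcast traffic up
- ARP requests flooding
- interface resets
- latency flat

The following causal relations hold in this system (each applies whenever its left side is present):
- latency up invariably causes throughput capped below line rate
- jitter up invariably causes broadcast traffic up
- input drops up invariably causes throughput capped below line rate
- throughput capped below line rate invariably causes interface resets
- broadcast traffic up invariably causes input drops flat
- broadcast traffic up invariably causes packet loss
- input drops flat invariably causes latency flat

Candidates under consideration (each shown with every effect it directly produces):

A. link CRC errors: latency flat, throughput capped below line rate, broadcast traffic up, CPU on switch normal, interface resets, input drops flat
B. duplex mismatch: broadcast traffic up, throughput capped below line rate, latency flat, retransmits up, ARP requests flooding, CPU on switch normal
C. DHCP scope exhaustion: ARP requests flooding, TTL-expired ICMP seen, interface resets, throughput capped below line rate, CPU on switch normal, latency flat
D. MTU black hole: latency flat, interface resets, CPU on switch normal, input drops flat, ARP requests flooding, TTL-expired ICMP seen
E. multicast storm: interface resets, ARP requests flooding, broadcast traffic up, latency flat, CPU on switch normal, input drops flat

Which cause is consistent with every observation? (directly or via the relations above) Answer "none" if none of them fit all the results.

Per-candidate check:
(A) link CRC errors — CPU on switch normal ✓; throughput capped below line rate ✓; broadcast traffic up ✓; ARP requests flooding ✗; interface resets ✓; latency flat ✓
(B) duplex mismatch — accounts for every observation (interface resets by throughput capped below line rate → interface resets)
(C) DHCP scope exhaustion — does not account for broadcast traffic up
(D) MTU black hole — does not account for throughput capped below line rate, broadcast traffic up
(E) multicast storm — CPU on switch normal ✓; throughput capped below line rate ✗; broadcast traffic up ✓; ARP requests flooding ✓; interface resets ✓; latency flat ✓
Only (B) is consistent with every observation.

B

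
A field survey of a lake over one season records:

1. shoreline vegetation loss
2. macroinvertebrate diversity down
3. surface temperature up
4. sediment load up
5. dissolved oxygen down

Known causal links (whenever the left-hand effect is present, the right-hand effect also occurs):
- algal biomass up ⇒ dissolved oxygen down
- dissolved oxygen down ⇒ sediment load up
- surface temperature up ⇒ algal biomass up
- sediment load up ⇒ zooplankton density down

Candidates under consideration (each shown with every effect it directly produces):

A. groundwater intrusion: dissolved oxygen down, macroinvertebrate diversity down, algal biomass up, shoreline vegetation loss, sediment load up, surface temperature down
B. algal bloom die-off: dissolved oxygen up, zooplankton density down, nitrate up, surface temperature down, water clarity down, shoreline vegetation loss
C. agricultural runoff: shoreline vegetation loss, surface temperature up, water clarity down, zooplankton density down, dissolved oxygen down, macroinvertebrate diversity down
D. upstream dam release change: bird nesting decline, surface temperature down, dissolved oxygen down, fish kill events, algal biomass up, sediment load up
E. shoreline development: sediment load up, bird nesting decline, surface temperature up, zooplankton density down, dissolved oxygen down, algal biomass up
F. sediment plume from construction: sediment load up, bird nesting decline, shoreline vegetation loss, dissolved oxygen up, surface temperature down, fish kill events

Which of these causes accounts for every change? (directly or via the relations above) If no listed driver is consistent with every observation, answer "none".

Checking each candidate against the observations:
(A) groundwater intrusion — fails on surface temperature up (predicts surface temperature down, not surface temperature up)
(B) algal bloom die-off — fails on macroinvertebrate diversity down, surface temperature up, sediment load up, dissolved oxygen down (predicts surface temperature down, not surface temperature up; predicts dissolved oxygen up, not dissolved oxygen down)
(C) agricultural runoff — shoreline vegetation loss +; macroinvertebrate diversity down +; surface temperature up +; sediment load up + (by dissolved oxygen down → sediment load up); dissolved oxygen down +
(D) upstream dam release change — fails on shoreline vegetation loss, macroinvertebrate diversity down, surface temperature up (predicts surface temperature down, not surface temperature up)
(E) shoreline development — does not account for shoreline vegetation loss, macroinvertebrate diversity down
(F) sediment plume from construction — shoreline vegetation loss +; macroinvertebrate diversity down -; surface temperature up -; sediment load up +; dissolved oxygen down -
Only (C) is consistent with every observation.

C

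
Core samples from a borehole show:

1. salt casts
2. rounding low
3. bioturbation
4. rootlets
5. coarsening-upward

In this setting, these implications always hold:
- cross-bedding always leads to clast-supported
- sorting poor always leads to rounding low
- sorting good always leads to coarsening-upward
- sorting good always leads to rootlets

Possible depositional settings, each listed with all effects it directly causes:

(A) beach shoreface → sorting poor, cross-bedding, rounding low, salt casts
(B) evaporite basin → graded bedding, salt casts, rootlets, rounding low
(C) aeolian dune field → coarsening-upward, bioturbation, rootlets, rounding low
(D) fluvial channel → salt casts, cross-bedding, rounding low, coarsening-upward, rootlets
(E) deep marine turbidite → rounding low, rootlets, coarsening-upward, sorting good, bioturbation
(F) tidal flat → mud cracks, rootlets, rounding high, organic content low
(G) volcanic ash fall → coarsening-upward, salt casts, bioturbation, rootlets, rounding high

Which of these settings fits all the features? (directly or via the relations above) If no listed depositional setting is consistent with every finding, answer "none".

Per-candidate check:
(A) beach shoreface — does not account for bioturbation, rootlets, coarsening-upward
(B) evaporite basin — does not account for bioturbation, coarsening-upward
(C) aeolian dune field — salt casts -; rounding low +; bioturbation +; rootlets +; coarsening-upward +
(D) fluvial channel — salt casts +; rounding low +; bioturbation -; rootlets +; coarsening-upward +
(E) deep marine turbidite — does not account for salt casts
(F) tidal flat — salt casts -; rounding low -; bioturbation -; rootlets +; coarsening-upward -
(G) volcanic ash fall — fails on rounding low (predicts rounding high, not rounding low)
Every candidate fails on at least one observation.

none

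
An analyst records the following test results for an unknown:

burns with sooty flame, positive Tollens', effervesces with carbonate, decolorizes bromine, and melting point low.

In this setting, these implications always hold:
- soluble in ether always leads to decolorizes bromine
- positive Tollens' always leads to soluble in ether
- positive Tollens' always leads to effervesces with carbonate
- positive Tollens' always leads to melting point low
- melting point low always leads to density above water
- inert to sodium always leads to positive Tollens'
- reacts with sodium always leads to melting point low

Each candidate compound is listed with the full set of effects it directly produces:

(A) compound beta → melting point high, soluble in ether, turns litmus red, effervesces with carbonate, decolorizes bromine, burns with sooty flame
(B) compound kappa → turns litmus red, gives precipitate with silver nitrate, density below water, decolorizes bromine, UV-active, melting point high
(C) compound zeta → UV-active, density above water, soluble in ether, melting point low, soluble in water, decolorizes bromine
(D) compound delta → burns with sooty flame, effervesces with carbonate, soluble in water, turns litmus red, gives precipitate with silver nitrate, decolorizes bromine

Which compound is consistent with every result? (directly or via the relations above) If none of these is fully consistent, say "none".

none

For each candidate, compare predicted effects to what was observed:
(A) compound beta — burns with sooty flame match; positive Tollens' miss; effervesces with carbonate match; decolorizes bromine match; melting point low miss
(B) compound kappa — burns with sooty flame miss; positive Tollens' miss; effervesces with carbonate miss; decolorizes bromine match; melting point low miss
(C) compound zeta — does not account for burns with sooty flame, positive Tollens', effervesces with carbonate
(D) compound delta — does not account for positive Tollens', melting point low
No candidate is consistent with all observations.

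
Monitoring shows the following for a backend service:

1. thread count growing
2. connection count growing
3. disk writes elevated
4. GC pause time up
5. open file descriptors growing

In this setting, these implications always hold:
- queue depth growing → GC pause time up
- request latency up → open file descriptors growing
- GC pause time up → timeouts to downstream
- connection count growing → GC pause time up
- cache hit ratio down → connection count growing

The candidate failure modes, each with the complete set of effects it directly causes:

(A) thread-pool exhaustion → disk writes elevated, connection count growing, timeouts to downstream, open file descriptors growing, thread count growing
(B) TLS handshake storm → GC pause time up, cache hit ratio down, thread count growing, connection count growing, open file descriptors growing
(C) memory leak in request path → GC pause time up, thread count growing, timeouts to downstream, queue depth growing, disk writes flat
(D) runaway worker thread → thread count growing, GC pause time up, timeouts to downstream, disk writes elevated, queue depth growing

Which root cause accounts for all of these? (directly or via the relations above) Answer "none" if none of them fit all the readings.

A

Per-candidate check:
(A) thread-pool exhaustion — accounts for every observation (GC pause time up by connection count growing → GC pause time up)
(B) TLS handshake storm — thread count growing match; connection count growing match; disk writes elevated miss; GC pause time up match; open file descriptors growing match
(C) memory leak in request path — fails on connection count growing, disk writes elevated, open file descriptors growing (predicts disk writes flat, not disk writes elevated)
(D) runaway worker thread — does not account for connection count growing, open file descriptors growing
(A) alone accounts for all the evidence.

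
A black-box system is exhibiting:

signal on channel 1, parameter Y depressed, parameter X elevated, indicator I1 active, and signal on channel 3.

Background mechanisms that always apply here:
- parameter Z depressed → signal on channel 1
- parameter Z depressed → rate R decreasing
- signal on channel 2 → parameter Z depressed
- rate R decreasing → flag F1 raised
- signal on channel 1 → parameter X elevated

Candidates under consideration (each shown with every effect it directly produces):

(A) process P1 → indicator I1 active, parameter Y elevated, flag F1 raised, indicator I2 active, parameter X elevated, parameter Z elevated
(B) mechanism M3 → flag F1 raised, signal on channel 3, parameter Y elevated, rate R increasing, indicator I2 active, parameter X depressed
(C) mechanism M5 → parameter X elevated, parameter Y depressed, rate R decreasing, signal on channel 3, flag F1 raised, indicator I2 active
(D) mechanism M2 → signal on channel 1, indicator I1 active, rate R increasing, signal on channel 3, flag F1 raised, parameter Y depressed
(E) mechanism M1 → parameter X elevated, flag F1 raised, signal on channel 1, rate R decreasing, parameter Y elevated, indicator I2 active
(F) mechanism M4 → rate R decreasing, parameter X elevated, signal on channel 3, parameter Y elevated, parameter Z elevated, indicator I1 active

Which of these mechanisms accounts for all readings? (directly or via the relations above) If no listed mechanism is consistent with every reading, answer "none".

D

For each candidate, compare predicted effects to what was observed:
(A) process P1 — signal on channel 1 ✗; parameter Y depressed ✗; parameter X elevated ✓; indicator I1 active ✓; signal on channel 3 ✗
(B) mechanism M3 — signal on channel 1 ✗; parameter Y depressed ✗; parameter X elevated ✗; indicator I1 active ✗; signal on channel 3 ✓
(C) mechanism M5 — does not account for signal on channel 1, indicator I1 active
(D) mechanism M2 — signal on channel 1 ✓; parameter Y depressed ✓; parameter X elevated ✓ (through signal on channel 1 → parameter X elevated); indicator I1 active ✓; signal on channel 3 ✓
(E) mechanism M1 — fails on parameter Y depressed, indicator I1 active, signal on channel 3 (predicts parameter Y elevated, not parameter Y depressed)
(F) mechanism M4 — fails on signal on channel 1, parameter Y depressed (predicts parameter Y elevated, not parameter Y depressed)
Only (D) is consistent with every observation.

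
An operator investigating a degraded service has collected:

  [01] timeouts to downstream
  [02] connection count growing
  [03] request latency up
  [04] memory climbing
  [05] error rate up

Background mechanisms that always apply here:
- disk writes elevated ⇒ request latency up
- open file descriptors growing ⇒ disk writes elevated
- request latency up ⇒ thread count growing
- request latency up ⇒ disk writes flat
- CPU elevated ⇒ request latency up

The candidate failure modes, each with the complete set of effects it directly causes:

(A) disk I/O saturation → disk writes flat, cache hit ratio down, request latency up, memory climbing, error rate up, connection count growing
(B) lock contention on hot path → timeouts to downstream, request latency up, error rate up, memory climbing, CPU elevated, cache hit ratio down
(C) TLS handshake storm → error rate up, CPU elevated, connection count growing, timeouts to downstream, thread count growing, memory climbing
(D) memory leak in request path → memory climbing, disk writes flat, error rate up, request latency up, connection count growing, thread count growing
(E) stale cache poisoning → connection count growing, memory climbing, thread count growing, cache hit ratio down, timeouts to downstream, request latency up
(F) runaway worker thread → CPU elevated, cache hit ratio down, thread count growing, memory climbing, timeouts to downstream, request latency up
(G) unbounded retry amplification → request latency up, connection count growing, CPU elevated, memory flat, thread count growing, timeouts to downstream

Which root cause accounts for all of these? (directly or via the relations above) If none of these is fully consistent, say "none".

Testing each hypothesis:
(A) disk I/O saturation — does not account for timeouts to downstream
(B) lock contention on hot path — timeouts to downstream +; connection count growing -; request latency up +; memory climbing +; error rate up +
(C) TLS handshake storm — timeouts to downstream +; connection count growing +; request latency up + (via CPU elevated → request latency up); memory climbing +; error rate up +
(D) memory leak in request path — timeouts to downstream -; connection count growing +; request latency up +; memory climbing +; error rate up +
(E) stale cache poisoning — does not account for error rate up
(F) runaway worker thread — timeouts to downstream +; connection count growing -; request latency up +; memory climbing +; error rate up -
(G) unbounded retry amplification — timeouts to downstream +; connection count growing +; request latency up +; memory climbing -; error rate up -
Only (C) is consistent with every observation.

C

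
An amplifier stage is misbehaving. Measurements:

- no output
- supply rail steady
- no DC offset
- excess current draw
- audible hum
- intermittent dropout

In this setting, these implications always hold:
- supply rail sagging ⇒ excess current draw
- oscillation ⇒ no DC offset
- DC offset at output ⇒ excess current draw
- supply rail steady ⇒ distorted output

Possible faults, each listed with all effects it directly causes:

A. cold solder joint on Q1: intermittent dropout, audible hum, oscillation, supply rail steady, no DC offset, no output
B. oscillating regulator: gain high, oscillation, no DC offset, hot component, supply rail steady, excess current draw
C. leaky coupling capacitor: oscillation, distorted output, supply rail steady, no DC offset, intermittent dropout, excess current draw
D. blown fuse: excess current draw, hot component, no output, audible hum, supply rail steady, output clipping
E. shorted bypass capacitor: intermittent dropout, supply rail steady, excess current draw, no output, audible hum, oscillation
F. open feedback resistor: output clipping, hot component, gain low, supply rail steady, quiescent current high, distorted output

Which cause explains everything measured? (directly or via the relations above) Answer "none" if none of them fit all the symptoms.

Checking each candidate against the observations:
(A) cold solder joint on Q1 — does not account for excess current draw
(B) oscillating regulator — no output miss; supply rail steady match; no DC offset match; excess current draw match; audible hum miss; intermittent dropout miss
(C) leaky coupling capacitor — does not account for no output, audible hum
(D) blown fuse — does not account for no DC offset, intermittent dropout
(E) shorted bypass capacitor — no output match; supply rail steady match; no DC offset match (through oscillation → no DC offset); excess current draw match; audible hum match; intermittent dropout match
(F) open feedback resistor — no output miss; supply rail steady match; no DC offset miss; excess current draw miss; audible hum miss; intermittent dropout miss
(E) is the only candidate with no mismatches.

E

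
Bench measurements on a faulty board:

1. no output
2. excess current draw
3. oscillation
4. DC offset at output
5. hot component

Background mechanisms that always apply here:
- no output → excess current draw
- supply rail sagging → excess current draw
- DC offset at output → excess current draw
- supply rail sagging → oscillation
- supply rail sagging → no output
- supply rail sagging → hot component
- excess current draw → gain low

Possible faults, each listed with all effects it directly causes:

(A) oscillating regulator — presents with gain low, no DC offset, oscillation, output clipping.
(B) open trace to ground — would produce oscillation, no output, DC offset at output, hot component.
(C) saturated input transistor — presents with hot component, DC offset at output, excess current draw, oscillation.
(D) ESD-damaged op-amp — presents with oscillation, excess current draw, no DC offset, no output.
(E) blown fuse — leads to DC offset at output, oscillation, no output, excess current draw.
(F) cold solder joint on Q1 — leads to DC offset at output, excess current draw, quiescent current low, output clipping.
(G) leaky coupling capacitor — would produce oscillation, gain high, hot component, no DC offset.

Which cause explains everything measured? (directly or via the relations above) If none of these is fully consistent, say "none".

B

Per-candidate check:
(A) oscillating regulator — no output NO; excess current draw NO; oscillation yes; DC offset at output NO; hot component NO
(B) open trace to ground — no output yes; excess current draw yes (through no output → excess current draw); oscillation yes; DC offset at output yes; hot component yes
(C) saturated input transistor — does not account for no output
(D) ESD-damaged op-amp — no output yes; excess current draw yes; oscillation yes; DC offset at output NO; hot component NO
(E) blown fuse — no output yes; excess current draw yes; oscillation yes; DC offset at output yes; hot component NO
(F) cold solder joint on Q1 — no output NO; excess current draw yes; oscillation NO; DC offset at output yes; hot component NO
(G) leaky coupling capacitor — no output NO; excess current draw NO; oscillation yes; DC offset at output NO; hot component yes
Only (B) is consistent with every observation.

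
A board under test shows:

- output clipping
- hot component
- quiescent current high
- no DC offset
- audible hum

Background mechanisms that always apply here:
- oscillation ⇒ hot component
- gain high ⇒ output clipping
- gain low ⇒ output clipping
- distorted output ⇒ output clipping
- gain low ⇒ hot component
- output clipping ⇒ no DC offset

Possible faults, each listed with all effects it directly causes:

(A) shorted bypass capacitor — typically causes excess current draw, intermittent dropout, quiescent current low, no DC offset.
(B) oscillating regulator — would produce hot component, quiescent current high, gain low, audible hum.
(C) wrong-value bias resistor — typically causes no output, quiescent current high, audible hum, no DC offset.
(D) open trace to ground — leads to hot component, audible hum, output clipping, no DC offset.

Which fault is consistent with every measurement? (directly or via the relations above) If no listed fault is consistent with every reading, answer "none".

For each candidate, compare predicted effects to what was observed:
(A) shorted bypass capacitor — output clipping miss; hot component miss; quiescent current high miss; no DC offset match; audible hum miss
(B) oscillating regulator — output clipping match (through gain low → output clipping); hot component match; quiescent current high match; no DC offset match (through gain low → output clipping → no DC offset); audible hum match
(C) wrong-value bias resistor — output clipping miss; hot component miss; quiescent current high match; no DC offset match; audible hum match
(D) open trace to ground — output clipping match; hot component match; quiescent current high miss; no DC offset match; audible hum match
(B) alone accounts for all the evidence.

B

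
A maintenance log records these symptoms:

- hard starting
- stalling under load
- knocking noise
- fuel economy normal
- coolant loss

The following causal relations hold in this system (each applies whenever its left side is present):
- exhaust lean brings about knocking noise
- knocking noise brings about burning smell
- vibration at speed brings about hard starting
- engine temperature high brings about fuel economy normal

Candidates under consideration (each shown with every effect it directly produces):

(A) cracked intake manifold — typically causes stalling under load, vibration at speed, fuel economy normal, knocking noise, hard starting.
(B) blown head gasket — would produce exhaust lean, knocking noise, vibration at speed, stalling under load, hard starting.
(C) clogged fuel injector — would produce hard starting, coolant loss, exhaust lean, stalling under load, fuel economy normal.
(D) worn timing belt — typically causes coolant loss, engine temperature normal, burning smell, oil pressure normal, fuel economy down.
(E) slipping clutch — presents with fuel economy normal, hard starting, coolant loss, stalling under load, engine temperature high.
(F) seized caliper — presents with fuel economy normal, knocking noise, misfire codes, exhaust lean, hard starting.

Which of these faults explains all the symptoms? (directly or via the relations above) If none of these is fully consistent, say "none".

Testing each hypothesis:
(A) cracked intake manifold — hard starting ✓; stalling under load ✓; knocking noise ✓; fuel economy normal ✓; coolant loss ✗
(B) blown head gasket — hard starting ✓; stalling under load ✓; knocking noise ✓; fuel economy normal ✗; coolant loss ✗
(C) clogged fuel injector — hard starting ✓; stalling under load ✓; knocking noise ✓ (via exhaust lean → knocking noise); fuel economy normal ✓; coolant loss ✓
(D) worn timing belt — fails on hard starting, stalling under load, knocking noise, fuel economy normal (predicts fuel economy down, not fuel economy normal)
(E) slipping clutch — hard starting ✓; stalling under load ✓; knocking noise ✗; fuel economy normal ✓; coolant loss ✓
(F) seized caliper — does not account for stalling under load, coolant loss
(C) alone accounts for all the evidence.

C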